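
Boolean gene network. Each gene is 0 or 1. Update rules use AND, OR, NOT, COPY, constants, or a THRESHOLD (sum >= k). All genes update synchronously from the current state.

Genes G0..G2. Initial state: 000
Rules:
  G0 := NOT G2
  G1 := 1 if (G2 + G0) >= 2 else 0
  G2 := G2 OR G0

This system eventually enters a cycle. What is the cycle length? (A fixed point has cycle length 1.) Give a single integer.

Answer: 1

Derivation:
Step 0: 000
Step 1: G0=NOT G2=NOT 0=1 G1=(0+0>=2)=0 G2=G2|G0=0|0=0 -> 100
Step 2: G0=NOT G2=NOT 0=1 G1=(0+1>=2)=0 G2=G2|G0=0|1=1 -> 101
Step 3: G0=NOT G2=NOT 1=0 G1=(1+1>=2)=1 G2=G2|G0=1|1=1 -> 011
Step 4: G0=NOT G2=NOT 1=0 G1=(1+0>=2)=0 G2=G2|G0=1|0=1 -> 001
Step 5: G0=NOT G2=NOT 1=0 G1=(1+0>=2)=0 G2=G2|G0=1|0=1 -> 001
State from step 5 equals state from step 4 -> cycle length 1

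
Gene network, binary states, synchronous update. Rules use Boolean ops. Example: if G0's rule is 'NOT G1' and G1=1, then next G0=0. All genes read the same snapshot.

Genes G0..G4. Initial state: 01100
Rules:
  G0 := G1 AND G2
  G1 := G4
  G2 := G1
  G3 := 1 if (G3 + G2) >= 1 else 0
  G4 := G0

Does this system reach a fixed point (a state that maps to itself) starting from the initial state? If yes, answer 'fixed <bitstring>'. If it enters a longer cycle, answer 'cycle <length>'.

Step 0: 01100
Step 1: G0=G1&G2=1&1=1 G1=G4=0 G2=G1=1 G3=(0+1>=1)=1 G4=G0=0 -> 10110
Step 2: G0=G1&G2=0&1=0 G1=G4=0 G2=G1=0 G3=(1+1>=1)=1 G4=G0=1 -> 00011
Step 3: G0=G1&G2=0&0=0 G1=G4=1 G2=G1=0 G3=(1+0>=1)=1 G4=G0=0 -> 01010
Step 4: G0=G1&G2=1&0=0 G1=G4=0 G2=G1=1 G3=(1+0>=1)=1 G4=G0=0 -> 00110
Step 5: G0=G1&G2=0&1=0 G1=G4=0 G2=G1=0 G3=(1+1>=1)=1 G4=G0=0 -> 00010
Step 6: G0=G1&G2=0&0=0 G1=G4=0 G2=G1=0 G3=(1+0>=1)=1 G4=G0=0 -> 00010
Fixed point reached at step 5: 00010

Answer: fixed 00010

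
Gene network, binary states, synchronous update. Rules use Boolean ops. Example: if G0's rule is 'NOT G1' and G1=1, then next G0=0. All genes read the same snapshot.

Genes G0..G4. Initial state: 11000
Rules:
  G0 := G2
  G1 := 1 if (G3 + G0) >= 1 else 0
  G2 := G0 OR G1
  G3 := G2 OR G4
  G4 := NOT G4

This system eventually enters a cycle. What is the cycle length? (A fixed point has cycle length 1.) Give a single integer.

Answer: 2

Derivation:
Step 0: 11000
Step 1: G0=G2=0 G1=(0+1>=1)=1 G2=G0|G1=1|1=1 G3=G2|G4=0|0=0 G4=NOT G4=NOT 0=1 -> 01101
Step 2: G0=G2=1 G1=(0+0>=1)=0 G2=G0|G1=0|1=1 G3=G2|G4=1|1=1 G4=NOT G4=NOT 1=0 -> 10110
Step 3: G0=G2=1 G1=(1+1>=1)=1 G2=G0|G1=1|0=1 G3=G2|G4=1|0=1 G4=NOT G4=NOT 0=1 -> 11111
Step 4: G0=G2=1 G1=(1+1>=1)=1 G2=G0|G1=1|1=1 G3=G2|G4=1|1=1 G4=NOT G4=NOT 1=0 -> 11110
Step 5: G0=G2=1 G1=(1+1>=1)=1 G2=G0|G1=1|1=1 G3=G2|G4=1|0=1 G4=NOT G4=NOT 0=1 -> 11111
State from step 5 equals state from step 3 -> cycle length 2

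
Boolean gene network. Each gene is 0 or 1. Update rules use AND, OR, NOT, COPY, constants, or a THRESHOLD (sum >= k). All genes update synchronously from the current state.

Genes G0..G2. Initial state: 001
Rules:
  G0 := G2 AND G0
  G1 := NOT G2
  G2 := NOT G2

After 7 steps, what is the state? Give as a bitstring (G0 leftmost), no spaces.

Step 1: G0=G2&G0=1&0=0 G1=NOT G2=NOT 1=0 G2=NOT G2=NOT 1=0 -> 000
Step 2: G0=G2&G0=0&0=0 G1=NOT G2=NOT 0=1 G2=NOT G2=NOT 0=1 -> 011
Step 3: G0=G2&G0=1&0=0 G1=NOT G2=NOT 1=0 G2=NOT G2=NOT 1=0 -> 000
Step 4: G0=G2&G0=0&0=0 G1=NOT G2=NOT 0=1 G2=NOT G2=NOT 0=1 -> 011
Step 5: G0=G2&G0=1&0=0 G1=NOT G2=NOT 1=0 G2=NOT G2=NOT 1=0 -> 000
Step 6: G0=G2&G0=0&0=0 G1=NOT G2=NOT 0=1 G2=NOT G2=NOT 0=1 -> 011
Step 7: G0=G2&G0=1&0=0 G1=NOT G2=NOT 1=0 G2=NOT G2=NOT 1=0 -> 000

000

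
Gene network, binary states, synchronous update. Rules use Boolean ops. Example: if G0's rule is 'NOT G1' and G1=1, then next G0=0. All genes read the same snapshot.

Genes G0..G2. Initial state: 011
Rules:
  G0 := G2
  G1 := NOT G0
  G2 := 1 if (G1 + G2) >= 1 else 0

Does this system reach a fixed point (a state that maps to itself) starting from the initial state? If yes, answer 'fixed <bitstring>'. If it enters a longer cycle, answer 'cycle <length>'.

Answer: fixed 101

Derivation:
Step 0: 011
Step 1: G0=G2=1 G1=NOT G0=NOT 0=1 G2=(1+1>=1)=1 -> 111
Step 2: G0=G2=1 G1=NOT G0=NOT 1=0 G2=(1+1>=1)=1 -> 101
Step 3: G0=G2=1 G1=NOT G0=NOT 1=0 G2=(0+1>=1)=1 -> 101
Fixed point reached at step 2: 101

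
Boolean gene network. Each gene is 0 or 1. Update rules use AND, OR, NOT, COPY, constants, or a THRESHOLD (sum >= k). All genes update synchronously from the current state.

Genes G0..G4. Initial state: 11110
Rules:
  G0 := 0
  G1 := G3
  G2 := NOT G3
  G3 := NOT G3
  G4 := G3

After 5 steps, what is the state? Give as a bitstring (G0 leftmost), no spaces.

Step 1: G0=0(const) G1=G3=1 G2=NOT G3=NOT 1=0 G3=NOT G3=NOT 1=0 G4=G3=1 -> 01001
Step 2: G0=0(const) G1=G3=0 G2=NOT G3=NOT 0=1 G3=NOT G3=NOT 0=1 G4=G3=0 -> 00110
Step 3: G0=0(const) G1=G3=1 G2=NOT G3=NOT 1=0 G3=NOT G3=NOT 1=0 G4=G3=1 -> 01001
Step 4: G0=0(const) G1=G3=0 G2=NOT G3=NOT 0=1 G3=NOT G3=NOT 0=1 G4=G3=0 -> 00110
Step 5: G0=0(const) G1=G3=1 G2=NOT G3=NOT 1=0 G3=NOT G3=NOT 1=0 G4=G3=1 -> 01001

01001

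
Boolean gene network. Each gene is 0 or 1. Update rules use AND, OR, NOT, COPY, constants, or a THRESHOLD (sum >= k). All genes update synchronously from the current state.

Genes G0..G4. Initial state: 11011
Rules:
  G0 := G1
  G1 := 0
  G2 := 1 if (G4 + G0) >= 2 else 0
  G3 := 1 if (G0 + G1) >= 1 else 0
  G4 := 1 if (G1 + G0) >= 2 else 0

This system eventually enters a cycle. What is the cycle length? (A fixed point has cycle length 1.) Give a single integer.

Answer: 1

Derivation:
Step 0: 11011
Step 1: G0=G1=1 G1=0(const) G2=(1+1>=2)=1 G3=(1+1>=1)=1 G4=(1+1>=2)=1 -> 10111
Step 2: G0=G1=0 G1=0(const) G2=(1+1>=2)=1 G3=(1+0>=1)=1 G4=(0+1>=2)=0 -> 00110
Step 3: G0=G1=0 G1=0(const) G2=(0+0>=2)=0 G3=(0+0>=1)=0 G4=(0+0>=2)=0 -> 00000
Step 4: G0=G1=0 G1=0(const) G2=(0+0>=2)=0 G3=(0+0>=1)=0 G4=(0+0>=2)=0 -> 00000
State from step 4 equals state from step 3 -> cycle length 1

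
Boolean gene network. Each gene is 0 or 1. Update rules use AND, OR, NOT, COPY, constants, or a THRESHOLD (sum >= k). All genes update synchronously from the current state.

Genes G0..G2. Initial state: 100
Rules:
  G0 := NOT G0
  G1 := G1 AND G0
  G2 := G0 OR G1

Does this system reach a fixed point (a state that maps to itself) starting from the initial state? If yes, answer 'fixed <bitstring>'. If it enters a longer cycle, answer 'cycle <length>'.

Answer: cycle 2

Derivation:
Step 0: 100
Step 1: G0=NOT G0=NOT 1=0 G1=G1&G0=0&1=0 G2=G0|G1=1|0=1 -> 001
Step 2: G0=NOT G0=NOT 0=1 G1=G1&G0=0&0=0 G2=G0|G1=0|0=0 -> 100
Cycle of length 2 starting at step 0 -> no fixed point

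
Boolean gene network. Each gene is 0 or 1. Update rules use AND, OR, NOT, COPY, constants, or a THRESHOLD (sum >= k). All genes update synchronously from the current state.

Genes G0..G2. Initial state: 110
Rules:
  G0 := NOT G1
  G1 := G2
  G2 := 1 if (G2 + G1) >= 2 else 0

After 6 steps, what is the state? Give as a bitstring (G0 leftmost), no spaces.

Step 1: G0=NOT G1=NOT 1=0 G1=G2=0 G2=(0+1>=2)=0 -> 000
Step 2: G0=NOT G1=NOT 0=1 G1=G2=0 G2=(0+0>=2)=0 -> 100
Step 3: G0=NOT G1=NOT 0=1 G1=G2=0 G2=(0+0>=2)=0 -> 100
Step 4: G0=NOT G1=NOT 0=1 G1=G2=0 G2=(0+0>=2)=0 -> 100
Step 5: G0=NOT G1=NOT 0=1 G1=G2=0 G2=(0+0>=2)=0 -> 100
Step 6: G0=NOT G1=NOT 0=1 G1=G2=0 G2=(0+0>=2)=0 -> 100

100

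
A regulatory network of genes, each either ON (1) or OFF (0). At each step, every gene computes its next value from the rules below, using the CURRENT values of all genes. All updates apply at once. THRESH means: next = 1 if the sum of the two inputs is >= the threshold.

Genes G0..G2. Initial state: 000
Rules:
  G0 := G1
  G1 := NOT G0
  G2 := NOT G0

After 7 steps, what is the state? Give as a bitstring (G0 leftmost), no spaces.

Step 1: G0=G1=0 G1=NOT G0=NOT 0=1 G2=NOT G0=NOT 0=1 -> 011
Step 2: G0=G1=1 G1=NOT G0=NOT 0=1 G2=NOT G0=NOT 0=1 -> 111
Step 3: G0=G1=1 G1=NOT G0=NOT 1=0 G2=NOT G0=NOT 1=0 -> 100
Step 4: G0=G1=0 G1=NOT G0=NOT 1=0 G2=NOT G0=NOT 1=0 -> 000
Step 5: G0=G1=0 G1=NOT G0=NOT 0=1 G2=NOT G0=NOT 0=1 -> 011
Step 6: G0=G1=1 G1=NOT G0=NOT 0=1 G2=NOT G0=NOT 0=1 -> 111
Step 7: G0=G1=1 G1=NOT G0=NOT 1=0 G2=NOT G0=NOT 1=0 -> 100

100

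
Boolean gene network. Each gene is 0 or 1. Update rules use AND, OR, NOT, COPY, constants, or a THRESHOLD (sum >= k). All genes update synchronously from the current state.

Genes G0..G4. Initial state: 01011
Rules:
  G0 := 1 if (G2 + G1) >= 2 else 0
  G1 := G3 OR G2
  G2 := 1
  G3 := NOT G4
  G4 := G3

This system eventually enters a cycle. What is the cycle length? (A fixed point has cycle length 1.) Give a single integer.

Step 0: 01011
Step 1: G0=(0+1>=2)=0 G1=G3|G2=1|0=1 G2=1(const) G3=NOT G4=NOT 1=0 G4=G3=1 -> 01101
Step 2: G0=(1+1>=2)=1 G1=G3|G2=0|1=1 G2=1(const) G3=NOT G4=NOT 1=0 G4=G3=0 -> 11100
Step 3: G0=(1+1>=2)=1 G1=G3|G2=0|1=1 G2=1(const) G3=NOT G4=NOT 0=1 G4=G3=0 -> 11110
Step 4: G0=(1+1>=2)=1 G1=G3|G2=1|1=1 G2=1(const) G3=NOT G4=NOT 0=1 G4=G3=1 -> 11111
Step 5: G0=(1+1>=2)=1 G1=G3|G2=1|1=1 G2=1(const) G3=NOT G4=NOT 1=0 G4=G3=1 -> 11101
Step 6: G0=(1+1>=2)=1 G1=G3|G2=0|1=1 G2=1(const) G3=NOT G4=NOT 1=0 G4=G3=0 -> 11100
State from step 6 equals state from step 2 -> cycle length 4

Answer: 4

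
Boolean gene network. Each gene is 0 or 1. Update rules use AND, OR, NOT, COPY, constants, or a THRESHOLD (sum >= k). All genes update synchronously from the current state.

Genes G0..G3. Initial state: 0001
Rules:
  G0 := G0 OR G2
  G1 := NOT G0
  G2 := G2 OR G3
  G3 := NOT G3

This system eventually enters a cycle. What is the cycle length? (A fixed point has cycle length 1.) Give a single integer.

Answer: 2

Derivation:
Step 0: 0001
Step 1: G0=G0|G2=0|0=0 G1=NOT G0=NOT 0=1 G2=G2|G3=0|1=1 G3=NOT G3=NOT 1=0 -> 0110
Step 2: G0=G0|G2=0|1=1 G1=NOT G0=NOT 0=1 G2=G2|G3=1|0=1 G3=NOT G3=NOT 0=1 -> 1111
Step 3: G0=G0|G2=1|1=1 G1=NOT G0=NOT 1=0 G2=G2|G3=1|1=1 G3=NOT G3=NOT 1=0 -> 1010
Step 4: G0=G0|G2=1|1=1 G1=NOT G0=NOT 1=0 G2=G2|G3=1|0=1 G3=NOT G3=NOT 0=1 -> 1011
Step 5: G0=G0|G2=1|1=1 G1=NOT G0=NOT 1=0 G2=G2|G3=1|1=1 G3=NOT G3=NOT 1=0 -> 1010
State from step 5 equals state from step 3 -> cycle length 2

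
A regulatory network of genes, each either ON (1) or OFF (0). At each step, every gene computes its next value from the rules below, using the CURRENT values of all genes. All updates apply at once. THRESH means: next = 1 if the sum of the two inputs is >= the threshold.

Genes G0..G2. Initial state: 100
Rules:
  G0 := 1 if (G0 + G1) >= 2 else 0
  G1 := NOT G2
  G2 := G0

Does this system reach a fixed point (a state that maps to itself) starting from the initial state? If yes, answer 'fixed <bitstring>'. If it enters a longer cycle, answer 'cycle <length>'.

Answer: fixed 010

Derivation:
Step 0: 100
Step 1: G0=(1+0>=2)=0 G1=NOT G2=NOT 0=1 G2=G0=1 -> 011
Step 2: G0=(0+1>=2)=0 G1=NOT G2=NOT 1=0 G2=G0=0 -> 000
Step 3: G0=(0+0>=2)=0 G1=NOT G2=NOT 0=1 G2=G0=0 -> 010
Step 4: G0=(0+1>=2)=0 G1=NOT G2=NOT 0=1 G2=G0=0 -> 010
Fixed point reached at step 3: 010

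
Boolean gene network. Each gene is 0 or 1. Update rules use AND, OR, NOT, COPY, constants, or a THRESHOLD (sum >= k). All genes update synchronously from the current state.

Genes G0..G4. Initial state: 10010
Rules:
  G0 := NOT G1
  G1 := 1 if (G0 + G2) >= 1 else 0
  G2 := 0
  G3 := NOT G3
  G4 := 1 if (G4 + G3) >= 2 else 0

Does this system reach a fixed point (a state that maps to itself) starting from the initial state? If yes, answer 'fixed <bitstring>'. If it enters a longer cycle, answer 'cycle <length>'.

Answer: cycle 4

Derivation:
Step 0: 10010
Step 1: G0=NOT G1=NOT 0=1 G1=(1+0>=1)=1 G2=0(const) G3=NOT G3=NOT 1=0 G4=(0+1>=2)=0 -> 11000
Step 2: G0=NOT G1=NOT 1=0 G1=(1+0>=1)=1 G2=0(const) G3=NOT G3=NOT 0=1 G4=(0+0>=2)=0 -> 01010
Step 3: G0=NOT G1=NOT 1=0 G1=(0+0>=1)=0 G2=0(const) G3=NOT G3=NOT 1=0 G4=(0+1>=2)=0 -> 00000
Step 4: G0=NOT G1=NOT 0=1 G1=(0+0>=1)=0 G2=0(const) G3=NOT G3=NOT 0=1 G4=(0+0>=2)=0 -> 10010
Cycle of length 4 starting at step 0 -> no fixed point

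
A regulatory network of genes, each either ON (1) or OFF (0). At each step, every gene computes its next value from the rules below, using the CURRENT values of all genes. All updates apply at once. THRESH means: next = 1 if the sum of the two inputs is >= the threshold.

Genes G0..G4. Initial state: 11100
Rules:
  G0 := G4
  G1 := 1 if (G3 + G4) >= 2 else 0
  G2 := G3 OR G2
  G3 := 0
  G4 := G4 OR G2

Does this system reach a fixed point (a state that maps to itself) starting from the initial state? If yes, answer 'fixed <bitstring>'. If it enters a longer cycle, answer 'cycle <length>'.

Answer: fixed 10101

Derivation:
Step 0: 11100
Step 1: G0=G4=0 G1=(0+0>=2)=0 G2=G3|G2=0|1=1 G3=0(const) G4=G4|G2=0|1=1 -> 00101
Step 2: G0=G4=1 G1=(0+1>=2)=0 G2=G3|G2=0|1=1 G3=0(const) G4=G4|G2=1|1=1 -> 10101
Step 3: G0=G4=1 G1=(0+1>=2)=0 G2=G3|G2=0|1=1 G3=0(const) G4=G4|G2=1|1=1 -> 10101
Fixed point reached at step 2: 10101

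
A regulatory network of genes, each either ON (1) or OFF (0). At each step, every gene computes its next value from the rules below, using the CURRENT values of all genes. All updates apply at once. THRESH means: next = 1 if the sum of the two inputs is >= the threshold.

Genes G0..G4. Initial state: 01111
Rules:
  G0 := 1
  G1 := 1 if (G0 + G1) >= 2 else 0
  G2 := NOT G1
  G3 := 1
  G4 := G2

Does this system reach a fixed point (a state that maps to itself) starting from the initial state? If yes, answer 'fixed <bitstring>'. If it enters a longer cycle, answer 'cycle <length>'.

Step 0: 01111
Step 1: G0=1(const) G1=(0+1>=2)=0 G2=NOT G1=NOT 1=0 G3=1(const) G4=G2=1 -> 10011
Step 2: G0=1(const) G1=(1+0>=2)=0 G2=NOT G1=NOT 0=1 G3=1(const) G4=G2=0 -> 10110
Step 3: G0=1(const) G1=(1+0>=2)=0 G2=NOT G1=NOT 0=1 G3=1(const) G4=G2=1 -> 10111
Step 4: G0=1(const) G1=(1+0>=2)=0 G2=NOT G1=NOT 0=1 G3=1(const) G4=G2=1 -> 10111
Fixed point reached at step 3: 10111

Answer: fixed 10111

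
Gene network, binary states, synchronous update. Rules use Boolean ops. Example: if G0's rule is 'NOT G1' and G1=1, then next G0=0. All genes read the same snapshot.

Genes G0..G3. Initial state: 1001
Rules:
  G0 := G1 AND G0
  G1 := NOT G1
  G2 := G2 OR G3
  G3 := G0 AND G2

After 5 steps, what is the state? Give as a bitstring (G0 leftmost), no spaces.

Step 1: G0=G1&G0=0&1=0 G1=NOT G1=NOT 0=1 G2=G2|G3=0|1=1 G3=G0&G2=1&0=0 -> 0110
Step 2: G0=G1&G0=1&0=0 G1=NOT G1=NOT 1=0 G2=G2|G3=1|0=1 G3=G0&G2=0&1=0 -> 0010
Step 3: G0=G1&G0=0&0=0 G1=NOT G1=NOT 0=1 G2=G2|G3=1|0=1 G3=G0&G2=0&1=0 -> 0110
Step 4: G0=G1&G0=1&0=0 G1=NOT G1=NOT 1=0 G2=G2|G3=1|0=1 G3=G0&G2=0&1=0 -> 0010
Step 5: G0=G1&G0=0&0=0 G1=NOT G1=NOT 0=1 G2=G2|G3=1|0=1 G3=G0&G2=0&1=0 -> 0110

0110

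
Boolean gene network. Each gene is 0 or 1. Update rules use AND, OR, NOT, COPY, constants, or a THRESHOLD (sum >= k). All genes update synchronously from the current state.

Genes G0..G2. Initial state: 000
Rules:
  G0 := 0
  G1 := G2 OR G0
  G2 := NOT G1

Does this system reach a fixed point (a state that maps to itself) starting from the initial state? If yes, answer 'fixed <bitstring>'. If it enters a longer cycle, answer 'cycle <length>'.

Step 0: 000
Step 1: G0=0(const) G1=G2|G0=0|0=0 G2=NOT G1=NOT 0=1 -> 001
Step 2: G0=0(const) G1=G2|G0=1|0=1 G2=NOT G1=NOT 0=1 -> 011
Step 3: G0=0(const) G1=G2|G0=1|0=1 G2=NOT G1=NOT 1=0 -> 010
Step 4: G0=0(const) G1=G2|G0=0|0=0 G2=NOT G1=NOT 1=0 -> 000
Cycle of length 4 starting at step 0 -> no fixed point

Answer: cycle 4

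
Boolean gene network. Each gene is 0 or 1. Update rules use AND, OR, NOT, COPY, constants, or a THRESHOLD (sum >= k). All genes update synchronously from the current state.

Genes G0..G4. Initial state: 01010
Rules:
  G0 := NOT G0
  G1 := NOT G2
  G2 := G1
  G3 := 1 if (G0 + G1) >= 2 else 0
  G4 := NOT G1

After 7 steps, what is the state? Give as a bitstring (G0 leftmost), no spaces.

Step 1: G0=NOT G0=NOT 0=1 G1=NOT G2=NOT 0=1 G2=G1=1 G3=(0+1>=2)=0 G4=NOT G1=NOT 1=0 -> 11100
Step 2: G0=NOT G0=NOT 1=0 G1=NOT G2=NOT 1=0 G2=G1=1 G3=(1+1>=2)=1 G4=NOT G1=NOT 1=0 -> 00110
Step 3: G0=NOT G0=NOT 0=1 G1=NOT G2=NOT 1=0 G2=G1=0 G3=(0+0>=2)=0 G4=NOT G1=NOT 0=1 -> 10001
Step 4: G0=NOT G0=NOT 1=0 G1=NOT G2=NOT 0=1 G2=G1=0 G3=(1+0>=2)=0 G4=NOT G1=NOT 0=1 -> 01001
Step 5: G0=NOT G0=NOT 0=1 G1=NOT G2=NOT 0=1 G2=G1=1 G3=(0+1>=2)=0 G4=NOT G1=NOT 1=0 -> 11100
Step 6: G0=NOT G0=NOT 1=0 G1=NOT G2=NOT 1=0 G2=G1=1 G3=(1+1>=2)=1 G4=NOT G1=NOT 1=0 -> 00110
Step 7: G0=NOT G0=NOT 0=1 G1=NOT G2=NOT 1=0 G2=G1=0 G3=(0+0>=2)=0 G4=NOT G1=NOT 0=1 -> 10001

10001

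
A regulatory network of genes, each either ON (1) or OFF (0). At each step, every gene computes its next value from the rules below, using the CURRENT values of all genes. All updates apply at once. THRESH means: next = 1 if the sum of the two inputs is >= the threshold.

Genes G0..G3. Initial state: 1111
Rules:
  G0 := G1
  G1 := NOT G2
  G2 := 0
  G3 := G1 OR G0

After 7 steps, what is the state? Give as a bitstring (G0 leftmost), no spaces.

Step 1: G0=G1=1 G1=NOT G2=NOT 1=0 G2=0(const) G3=G1|G0=1|1=1 -> 1001
Step 2: G0=G1=0 G1=NOT G2=NOT 0=1 G2=0(const) G3=G1|G0=0|1=1 -> 0101
Step 3: G0=G1=1 G1=NOT G2=NOT 0=1 G2=0(const) G3=G1|G0=1|0=1 -> 1101
Step 4: G0=G1=1 G1=NOT G2=NOT 0=1 G2=0(const) G3=G1|G0=1|1=1 -> 1101
Step 5: G0=G1=1 G1=NOT G2=NOT 0=1 G2=0(const) G3=G1|G0=1|1=1 -> 1101
Step 6: G0=G1=1 G1=NOT G2=NOT 0=1 G2=0(const) G3=G1|G0=1|1=1 -> 1101
Step 7: G0=G1=1 G1=NOT G2=NOT 0=1 G2=0(const) G3=G1|G0=1|1=1 -> 1101

1101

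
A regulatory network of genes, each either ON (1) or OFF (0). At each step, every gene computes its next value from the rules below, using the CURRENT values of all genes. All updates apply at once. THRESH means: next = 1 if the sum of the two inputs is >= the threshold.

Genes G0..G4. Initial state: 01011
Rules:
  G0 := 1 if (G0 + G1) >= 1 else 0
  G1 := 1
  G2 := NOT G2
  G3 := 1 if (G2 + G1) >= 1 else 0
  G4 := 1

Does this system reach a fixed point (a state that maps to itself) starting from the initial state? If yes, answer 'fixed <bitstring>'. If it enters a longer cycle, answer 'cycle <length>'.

Answer: cycle 2

Derivation:
Step 0: 01011
Step 1: G0=(0+1>=1)=1 G1=1(const) G2=NOT G2=NOT 0=1 G3=(0+1>=1)=1 G4=1(const) -> 11111
Step 2: G0=(1+1>=1)=1 G1=1(const) G2=NOT G2=NOT 1=0 G3=(1+1>=1)=1 G4=1(const) -> 11011
Step 3: G0=(1+1>=1)=1 G1=1(const) G2=NOT G2=NOT 0=1 G3=(0+1>=1)=1 G4=1(const) -> 11111
Cycle of length 2 starting at step 1 -> no fixed point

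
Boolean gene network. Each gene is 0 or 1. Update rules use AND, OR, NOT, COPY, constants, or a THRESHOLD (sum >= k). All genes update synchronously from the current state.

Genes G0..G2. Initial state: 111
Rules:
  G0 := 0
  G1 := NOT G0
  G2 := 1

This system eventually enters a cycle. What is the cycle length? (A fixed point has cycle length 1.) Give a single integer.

Answer: 1

Derivation:
Step 0: 111
Step 1: G0=0(const) G1=NOT G0=NOT 1=0 G2=1(const) -> 001
Step 2: G0=0(const) G1=NOT G0=NOT 0=1 G2=1(const) -> 011
Step 3: G0=0(const) G1=NOT G0=NOT 0=1 G2=1(const) -> 011
State from step 3 equals state from step 2 -> cycle length 1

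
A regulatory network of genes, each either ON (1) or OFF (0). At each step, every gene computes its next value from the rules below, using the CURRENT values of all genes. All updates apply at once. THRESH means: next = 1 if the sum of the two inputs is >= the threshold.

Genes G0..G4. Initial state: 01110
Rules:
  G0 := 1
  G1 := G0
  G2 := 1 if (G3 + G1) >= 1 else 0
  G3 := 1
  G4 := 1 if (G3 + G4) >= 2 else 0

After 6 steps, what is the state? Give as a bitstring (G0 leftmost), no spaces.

Step 1: G0=1(const) G1=G0=0 G2=(1+1>=1)=1 G3=1(const) G4=(1+0>=2)=0 -> 10110
Step 2: G0=1(const) G1=G0=1 G2=(1+0>=1)=1 G3=1(const) G4=(1+0>=2)=0 -> 11110
Step 3: G0=1(const) G1=G0=1 G2=(1+1>=1)=1 G3=1(const) G4=(1+0>=2)=0 -> 11110
Step 4: G0=1(const) G1=G0=1 G2=(1+1>=1)=1 G3=1(const) G4=(1+0>=2)=0 -> 11110
Step 5: G0=1(const) G1=G0=1 G2=(1+1>=1)=1 G3=1(const) G4=(1+0>=2)=0 -> 11110
Step 6: G0=1(const) G1=G0=1 G2=(1+1>=1)=1 G3=1(const) G4=(1+0>=2)=0 -> 11110

11110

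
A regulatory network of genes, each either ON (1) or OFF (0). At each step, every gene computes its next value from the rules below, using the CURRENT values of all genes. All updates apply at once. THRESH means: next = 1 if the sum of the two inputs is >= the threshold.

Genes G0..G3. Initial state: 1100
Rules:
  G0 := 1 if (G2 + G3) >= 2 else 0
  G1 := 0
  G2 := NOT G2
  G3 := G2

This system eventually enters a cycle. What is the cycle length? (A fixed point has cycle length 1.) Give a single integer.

Answer: 2

Derivation:
Step 0: 1100
Step 1: G0=(0+0>=2)=0 G1=0(const) G2=NOT G2=NOT 0=1 G3=G2=0 -> 0010
Step 2: G0=(1+0>=2)=0 G1=0(const) G2=NOT G2=NOT 1=0 G3=G2=1 -> 0001
Step 3: G0=(0+1>=2)=0 G1=0(const) G2=NOT G2=NOT 0=1 G3=G2=0 -> 0010
State from step 3 equals state from step 1 -> cycle length 2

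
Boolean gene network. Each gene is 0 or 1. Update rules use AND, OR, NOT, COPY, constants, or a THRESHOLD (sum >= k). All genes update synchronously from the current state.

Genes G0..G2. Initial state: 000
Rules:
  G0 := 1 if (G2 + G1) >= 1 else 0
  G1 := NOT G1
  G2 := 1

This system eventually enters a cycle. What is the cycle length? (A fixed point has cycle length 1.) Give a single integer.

Answer: 2

Derivation:
Step 0: 000
Step 1: G0=(0+0>=1)=0 G1=NOT G1=NOT 0=1 G2=1(const) -> 011
Step 2: G0=(1+1>=1)=1 G1=NOT G1=NOT 1=0 G2=1(const) -> 101
Step 3: G0=(1+0>=1)=1 G1=NOT G1=NOT 0=1 G2=1(const) -> 111
Step 4: G0=(1+1>=1)=1 G1=NOT G1=NOT 1=0 G2=1(const) -> 101
State from step 4 equals state from step 2 -> cycle length 2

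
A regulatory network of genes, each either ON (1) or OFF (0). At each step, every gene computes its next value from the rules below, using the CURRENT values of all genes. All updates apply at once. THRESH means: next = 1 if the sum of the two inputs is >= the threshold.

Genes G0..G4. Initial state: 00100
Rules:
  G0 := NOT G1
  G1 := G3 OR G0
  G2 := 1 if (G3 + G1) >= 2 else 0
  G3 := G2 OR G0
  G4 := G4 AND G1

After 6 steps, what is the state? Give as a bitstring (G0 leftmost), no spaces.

Step 1: G0=NOT G1=NOT 0=1 G1=G3|G0=0|0=0 G2=(0+0>=2)=0 G3=G2|G0=1|0=1 G4=G4&G1=0&0=0 -> 10010
Step 2: G0=NOT G1=NOT 0=1 G1=G3|G0=1|1=1 G2=(1+0>=2)=0 G3=G2|G0=0|1=1 G4=G4&G1=0&0=0 -> 11010
Step 3: G0=NOT G1=NOT 1=0 G1=G3|G0=1|1=1 G2=(1+1>=2)=1 G3=G2|G0=0|1=1 G4=G4&G1=0&1=0 -> 01110
Step 4: G0=NOT G1=NOT 1=0 G1=G3|G0=1|0=1 G2=(1+1>=2)=1 G3=G2|G0=1|0=1 G4=G4&G1=0&1=0 -> 01110
Step 5: G0=NOT G1=NOT 1=0 G1=G3|G0=1|0=1 G2=(1+1>=2)=1 G3=G2|G0=1|0=1 G4=G4&G1=0&1=0 -> 01110
Step 6: G0=NOT G1=NOT 1=0 G1=G3|G0=1|0=1 G2=(1+1>=2)=1 G3=G2|G0=1|0=1 G4=G4&G1=0&1=0 -> 01110

01110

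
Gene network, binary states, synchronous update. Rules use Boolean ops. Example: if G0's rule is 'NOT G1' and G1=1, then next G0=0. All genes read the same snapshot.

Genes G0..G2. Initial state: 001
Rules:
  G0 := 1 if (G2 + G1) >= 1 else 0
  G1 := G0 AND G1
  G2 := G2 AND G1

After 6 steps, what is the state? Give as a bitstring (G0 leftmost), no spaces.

Step 1: G0=(1+0>=1)=1 G1=G0&G1=0&0=0 G2=G2&G1=1&0=0 -> 100
Step 2: G0=(0+0>=1)=0 G1=G0&G1=1&0=0 G2=G2&G1=0&0=0 -> 000
Step 3: G0=(0+0>=1)=0 G1=G0&G1=0&0=0 G2=G2&G1=0&0=0 -> 000
Step 4: G0=(0+0>=1)=0 G1=G0&G1=0&0=0 G2=G2&G1=0&0=0 -> 000
Step 5: G0=(0+0>=1)=0 G1=G0&G1=0&0=0 G2=G2&G1=0&0=0 -> 000
Step 6: G0=(0+0>=1)=0 G1=G0&G1=0&0=0 G2=G2&G1=0&0=0 -> 000

000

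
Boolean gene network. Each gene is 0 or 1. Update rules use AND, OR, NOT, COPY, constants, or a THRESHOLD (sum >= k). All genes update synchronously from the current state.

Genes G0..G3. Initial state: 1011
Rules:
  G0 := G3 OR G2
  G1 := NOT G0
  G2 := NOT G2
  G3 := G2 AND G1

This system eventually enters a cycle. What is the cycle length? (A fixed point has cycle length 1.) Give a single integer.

Step 0: 1011
Step 1: G0=G3|G2=1|1=1 G1=NOT G0=NOT 1=0 G2=NOT G2=NOT 1=0 G3=G2&G1=1&0=0 -> 1000
Step 2: G0=G3|G2=0|0=0 G1=NOT G0=NOT 1=0 G2=NOT G2=NOT 0=1 G3=G2&G1=0&0=0 -> 0010
Step 3: G0=G3|G2=0|1=1 G1=NOT G0=NOT 0=1 G2=NOT G2=NOT 1=0 G3=G2&G1=1&0=0 -> 1100
Step 4: G0=G3|G2=0|0=0 G1=NOT G0=NOT 1=0 G2=NOT G2=NOT 0=1 G3=G2&G1=0&1=0 -> 0010
State from step 4 equals state from step 2 -> cycle length 2

Answer: 2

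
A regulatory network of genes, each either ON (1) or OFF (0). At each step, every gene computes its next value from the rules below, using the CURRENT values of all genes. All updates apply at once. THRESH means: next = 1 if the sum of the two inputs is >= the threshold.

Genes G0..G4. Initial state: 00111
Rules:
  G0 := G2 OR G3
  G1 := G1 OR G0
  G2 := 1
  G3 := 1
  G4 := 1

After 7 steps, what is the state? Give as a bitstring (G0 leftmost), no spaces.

Step 1: G0=G2|G3=1|1=1 G1=G1|G0=0|0=0 G2=1(const) G3=1(const) G4=1(const) -> 10111
Step 2: G0=G2|G3=1|1=1 G1=G1|G0=0|1=1 G2=1(const) G3=1(const) G4=1(const) -> 11111
Step 3: G0=G2|G3=1|1=1 G1=G1|G0=1|1=1 G2=1(const) G3=1(const) G4=1(const) -> 11111
Step 4: G0=G2|G3=1|1=1 G1=G1|G0=1|1=1 G2=1(const) G3=1(const) G4=1(const) -> 11111
Step 5: G0=G2|G3=1|1=1 G1=G1|G0=1|1=1 G2=1(const) G3=1(const) G4=1(const) -> 11111
Step 6: G0=G2|G3=1|1=1 G1=G1|G0=1|1=1 G2=1(const) G3=1(const) G4=1(const) -> 11111
Step 7: G0=G2|G3=1|1=1 G1=G1|G0=1|1=1 G2=1(const) G3=1(const) G4=1(const) -> 11111

11111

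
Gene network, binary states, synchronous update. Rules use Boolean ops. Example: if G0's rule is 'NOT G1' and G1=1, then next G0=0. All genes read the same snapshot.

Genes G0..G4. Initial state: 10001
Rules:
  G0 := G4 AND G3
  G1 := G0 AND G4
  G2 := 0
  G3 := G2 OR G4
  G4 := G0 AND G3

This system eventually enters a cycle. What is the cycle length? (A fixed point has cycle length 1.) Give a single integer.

Step 0: 10001
Step 1: G0=G4&G3=1&0=0 G1=G0&G4=1&1=1 G2=0(const) G3=G2|G4=0|1=1 G4=G0&G3=1&0=0 -> 01010
Step 2: G0=G4&G3=0&1=0 G1=G0&G4=0&0=0 G2=0(const) G3=G2|G4=0|0=0 G4=G0&G3=0&1=0 -> 00000
Step 3: G0=G4&G3=0&0=0 G1=G0&G4=0&0=0 G2=0(const) G3=G2|G4=0|0=0 G4=G0&G3=0&0=0 -> 00000
State from step 3 equals state from step 2 -> cycle length 1

Answer: 1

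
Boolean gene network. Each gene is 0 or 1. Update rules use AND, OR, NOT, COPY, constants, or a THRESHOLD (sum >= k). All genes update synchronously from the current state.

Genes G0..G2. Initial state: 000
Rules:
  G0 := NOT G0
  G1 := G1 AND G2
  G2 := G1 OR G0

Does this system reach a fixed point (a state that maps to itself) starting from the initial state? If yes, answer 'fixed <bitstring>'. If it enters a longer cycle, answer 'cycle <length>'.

Answer: cycle 2

Derivation:
Step 0: 000
Step 1: G0=NOT G0=NOT 0=1 G1=G1&G2=0&0=0 G2=G1|G0=0|0=0 -> 100
Step 2: G0=NOT G0=NOT 1=0 G1=G1&G2=0&0=0 G2=G1|G0=0|1=1 -> 001
Step 3: G0=NOT G0=NOT 0=1 G1=G1&G2=0&1=0 G2=G1|G0=0|0=0 -> 100
Cycle of length 2 starting at step 1 -> no fixed point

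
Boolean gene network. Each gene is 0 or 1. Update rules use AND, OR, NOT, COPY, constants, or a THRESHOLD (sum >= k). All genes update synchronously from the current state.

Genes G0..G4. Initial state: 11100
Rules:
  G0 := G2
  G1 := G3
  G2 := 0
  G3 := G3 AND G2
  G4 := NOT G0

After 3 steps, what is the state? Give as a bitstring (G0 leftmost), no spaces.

Step 1: G0=G2=1 G1=G3=0 G2=0(const) G3=G3&G2=0&1=0 G4=NOT G0=NOT 1=0 -> 10000
Step 2: G0=G2=0 G1=G3=0 G2=0(const) G3=G3&G2=0&0=0 G4=NOT G0=NOT 1=0 -> 00000
Step 3: G0=G2=0 G1=G3=0 G2=0(const) G3=G3&G2=0&0=0 G4=NOT G0=NOT 0=1 -> 00001

00001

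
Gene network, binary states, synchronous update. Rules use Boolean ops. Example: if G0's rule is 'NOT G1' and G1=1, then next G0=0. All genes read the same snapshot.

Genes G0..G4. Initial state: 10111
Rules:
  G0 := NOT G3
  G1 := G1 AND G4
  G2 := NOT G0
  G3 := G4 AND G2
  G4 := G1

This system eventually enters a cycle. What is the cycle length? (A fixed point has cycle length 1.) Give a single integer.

Step 0: 10111
Step 1: G0=NOT G3=NOT 1=0 G1=G1&G4=0&1=0 G2=NOT G0=NOT 1=0 G3=G4&G2=1&1=1 G4=G1=0 -> 00010
Step 2: G0=NOT G3=NOT 1=0 G1=G1&G4=0&0=0 G2=NOT G0=NOT 0=1 G3=G4&G2=0&0=0 G4=G1=0 -> 00100
Step 3: G0=NOT G3=NOT 0=1 G1=G1&G4=0&0=0 G2=NOT G0=NOT 0=1 G3=G4&G2=0&1=0 G4=G1=0 -> 10100
Step 4: G0=NOT G3=NOT 0=1 G1=G1&G4=0&0=0 G2=NOT G0=NOT 1=0 G3=G4&G2=0&1=0 G4=G1=0 -> 10000
Step 5: G0=NOT G3=NOT 0=1 G1=G1&G4=0&0=0 G2=NOT G0=NOT 1=0 G3=G4&G2=0&0=0 G4=G1=0 -> 10000
State from step 5 equals state from step 4 -> cycle length 1

Answer: 1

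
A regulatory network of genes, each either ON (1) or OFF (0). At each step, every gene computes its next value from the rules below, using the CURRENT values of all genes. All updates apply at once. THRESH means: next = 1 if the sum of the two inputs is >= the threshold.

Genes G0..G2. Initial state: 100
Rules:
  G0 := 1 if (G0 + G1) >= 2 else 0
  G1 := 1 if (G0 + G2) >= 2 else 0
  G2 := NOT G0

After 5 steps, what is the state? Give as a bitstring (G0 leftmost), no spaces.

Step 1: G0=(1+0>=2)=0 G1=(1+0>=2)=0 G2=NOT G0=NOT 1=0 -> 000
Step 2: G0=(0+0>=2)=0 G1=(0+0>=2)=0 G2=NOT G0=NOT 0=1 -> 001
Step 3: G0=(0+0>=2)=0 G1=(0+1>=2)=0 G2=NOT G0=NOT 0=1 -> 001
Step 4: G0=(0+0>=2)=0 G1=(0+1>=2)=0 G2=NOT G0=NOT 0=1 -> 001
Step 5: G0=(0+0>=2)=0 G1=(0+1>=2)=0 G2=NOT G0=NOT 0=1 -> 001

001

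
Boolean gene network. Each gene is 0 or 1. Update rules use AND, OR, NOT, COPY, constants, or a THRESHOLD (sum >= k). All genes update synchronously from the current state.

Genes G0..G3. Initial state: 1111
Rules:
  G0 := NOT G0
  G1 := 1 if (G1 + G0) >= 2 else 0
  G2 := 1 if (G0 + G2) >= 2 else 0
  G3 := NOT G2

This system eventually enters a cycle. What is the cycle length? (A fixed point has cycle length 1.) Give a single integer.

Answer: 2

Derivation:
Step 0: 1111
Step 1: G0=NOT G0=NOT 1=0 G1=(1+1>=2)=1 G2=(1+1>=2)=1 G3=NOT G2=NOT 1=0 -> 0110
Step 2: G0=NOT G0=NOT 0=1 G1=(1+0>=2)=0 G2=(0+1>=2)=0 G3=NOT G2=NOT 1=0 -> 1000
Step 3: G0=NOT G0=NOT 1=0 G1=(0+1>=2)=0 G2=(1+0>=2)=0 G3=NOT G2=NOT 0=1 -> 0001
Step 4: G0=NOT G0=NOT 0=1 G1=(0+0>=2)=0 G2=(0+0>=2)=0 G3=NOT G2=NOT 0=1 -> 1001
Step 5: G0=NOT G0=NOT 1=0 G1=(0+1>=2)=0 G2=(1+0>=2)=0 G3=NOT G2=NOT 0=1 -> 0001
State from step 5 equals state from step 3 -> cycle length 2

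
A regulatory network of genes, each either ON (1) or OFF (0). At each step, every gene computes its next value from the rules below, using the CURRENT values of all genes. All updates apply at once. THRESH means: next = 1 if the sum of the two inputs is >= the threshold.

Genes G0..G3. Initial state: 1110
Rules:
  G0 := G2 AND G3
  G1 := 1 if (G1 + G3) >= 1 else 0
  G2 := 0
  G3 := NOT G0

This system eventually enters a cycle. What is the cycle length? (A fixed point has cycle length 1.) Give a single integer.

Step 0: 1110
Step 1: G0=G2&G3=1&0=0 G1=(1+0>=1)=1 G2=0(const) G3=NOT G0=NOT 1=0 -> 0100
Step 2: G0=G2&G3=0&0=0 G1=(1+0>=1)=1 G2=0(const) G3=NOT G0=NOT 0=1 -> 0101
Step 3: G0=G2&G3=0&1=0 G1=(1+1>=1)=1 G2=0(const) G3=NOT G0=NOT 0=1 -> 0101
State from step 3 equals state from step 2 -> cycle length 1

Answer: 1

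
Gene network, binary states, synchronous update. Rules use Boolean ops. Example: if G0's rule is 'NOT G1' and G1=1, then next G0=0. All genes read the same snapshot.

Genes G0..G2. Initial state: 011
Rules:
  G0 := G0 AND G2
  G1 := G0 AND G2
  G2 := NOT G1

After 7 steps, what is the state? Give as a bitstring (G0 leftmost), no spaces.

Step 1: G0=G0&G2=0&1=0 G1=G0&G2=0&1=0 G2=NOT G1=NOT 1=0 -> 000
Step 2: G0=G0&G2=0&0=0 G1=G0&G2=0&0=0 G2=NOT G1=NOT 0=1 -> 001
Step 3: G0=G0&G2=0&1=0 G1=G0&G2=0&1=0 G2=NOT G1=NOT 0=1 -> 001
Step 4: G0=G0&G2=0&1=0 G1=G0&G2=0&1=0 G2=NOT G1=NOT 0=1 -> 001
Step 5: G0=G0&G2=0&1=0 G1=G0&G2=0&1=0 G2=NOT G1=NOT 0=1 -> 001
Step 6: G0=G0&G2=0&1=0 G1=G0&G2=0&1=0 G2=NOT G1=NOT 0=1 -> 001
Step 7: G0=G0&G2=0&1=0 G1=G0&G2=0&1=0 G2=NOT G1=NOT 0=1 -> 001

001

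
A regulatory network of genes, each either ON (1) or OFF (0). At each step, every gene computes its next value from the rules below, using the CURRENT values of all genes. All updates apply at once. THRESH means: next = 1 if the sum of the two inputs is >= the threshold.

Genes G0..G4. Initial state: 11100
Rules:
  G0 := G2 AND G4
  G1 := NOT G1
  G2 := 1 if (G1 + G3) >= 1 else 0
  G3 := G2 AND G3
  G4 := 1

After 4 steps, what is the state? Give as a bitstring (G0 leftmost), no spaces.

Step 1: G0=G2&G4=1&0=0 G1=NOT G1=NOT 1=0 G2=(1+0>=1)=1 G3=G2&G3=1&0=0 G4=1(const) -> 00101
Step 2: G0=G2&G4=1&1=1 G1=NOT G1=NOT 0=1 G2=(0+0>=1)=0 G3=G2&G3=1&0=0 G4=1(const) -> 11001
Step 3: G0=G2&G4=0&1=0 G1=NOT G1=NOT 1=0 G2=(1+0>=1)=1 G3=G2&G3=0&0=0 G4=1(const) -> 00101
Step 4: G0=G2&G4=1&1=1 G1=NOT G1=NOT 0=1 G2=(0+0>=1)=0 G3=G2&G3=1&0=0 G4=1(const) -> 11001

11001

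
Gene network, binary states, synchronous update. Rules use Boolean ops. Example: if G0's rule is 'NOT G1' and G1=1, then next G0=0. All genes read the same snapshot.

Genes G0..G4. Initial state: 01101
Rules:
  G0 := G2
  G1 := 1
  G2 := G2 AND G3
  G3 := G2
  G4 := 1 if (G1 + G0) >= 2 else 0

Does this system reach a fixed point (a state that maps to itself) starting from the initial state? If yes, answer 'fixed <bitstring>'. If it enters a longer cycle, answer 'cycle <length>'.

Step 0: 01101
Step 1: G0=G2=1 G1=1(const) G2=G2&G3=1&0=0 G3=G2=1 G4=(1+0>=2)=0 -> 11010
Step 2: G0=G2=0 G1=1(const) G2=G2&G3=0&1=0 G3=G2=0 G4=(1+1>=2)=1 -> 01001
Step 3: G0=G2=0 G1=1(const) G2=G2&G3=0&0=0 G3=G2=0 G4=(1+0>=2)=0 -> 01000
Step 4: G0=G2=0 G1=1(const) G2=G2&G3=0&0=0 G3=G2=0 G4=(1+0>=2)=0 -> 01000
Fixed point reached at step 3: 01000

Answer: fixed 01000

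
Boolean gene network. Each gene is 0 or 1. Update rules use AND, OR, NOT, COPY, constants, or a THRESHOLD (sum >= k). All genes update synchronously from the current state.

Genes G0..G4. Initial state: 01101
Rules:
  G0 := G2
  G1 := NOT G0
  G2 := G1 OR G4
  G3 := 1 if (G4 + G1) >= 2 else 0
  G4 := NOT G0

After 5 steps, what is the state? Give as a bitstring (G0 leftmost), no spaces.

Step 1: G0=G2=1 G1=NOT G0=NOT 0=1 G2=G1|G4=1|1=1 G3=(1+1>=2)=1 G4=NOT G0=NOT 0=1 -> 11111
Step 2: G0=G2=1 G1=NOT G0=NOT 1=0 G2=G1|G4=1|1=1 G3=(1+1>=2)=1 G4=NOT G0=NOT 1=0 -> 10110
Step 3: G0=G2=1 G1=NOT G0=NOT 1=0 G2=G1|G4=0|0=0 G3=(0+0>=2)=0 G4=NOT G0=NOT 1=0 -> 10000
Step 4: G0=G2=0 G1=NOT G0=NOT 1=0 G2=G1|G4=0|0=0 G3=(0+0>=2)=0 G4=NOT G0=NOT 1=0 -> 00000
Step 5: G0=G2=0 G1=NOT G0=NOT 0=1 G2=G1|G4=0|0=0 G3=(0+0>=2)=0 G4=NOT G0=NOT 0=1 -> 01001

01001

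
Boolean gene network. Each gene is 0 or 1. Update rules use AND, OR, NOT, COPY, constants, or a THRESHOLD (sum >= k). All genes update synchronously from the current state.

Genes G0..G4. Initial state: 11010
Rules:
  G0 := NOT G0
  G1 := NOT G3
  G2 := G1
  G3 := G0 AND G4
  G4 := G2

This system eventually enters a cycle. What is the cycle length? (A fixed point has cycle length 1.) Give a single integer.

Answer: 8

Derivation:
Step 0: 11010
Step 1: G0=NOT G0=NOT 1=0 G1=NOT G3=NOT 1=0 G2=G1=1 G3=G0&G4=1&0=0 G4=G2=0 -> 00100
Step 2: G0=NOT G0=NOT 0=1 G1=NOT G3=NOT 0=1 G2=G1=0 G3=G0&G4=0&0=0 G4=G2=1 -> 11001
Step 3: G0=NOT G0=NOT 1=0 G1=NOT G3=NOT 0=1 G2=G1=1 G3=G0&G4=1&1=1 G4=G2=0 -> 01110
Step 4: G0=NOT G0=NOT 0=1 G1=NOT G3=NOT 1=0 G2=G1=1 G3=G0&G4=0&0=0 G4=G2=1 -> 10101
Step 5: G0=NOT G0=NOT 1=0 G1=NOT G3=NOT 0=1 G2=G1=0 G3=G0&G4=1&1=1 G4=G2=1 -> 01011
Step 6: G0=NOT G0=NOT 0=1 G1=NOT G3=NOT 1=0 G2=G1=1 G3=G0&G4=0&1=0 G4=G2=0 -> 10100
Step 7: G0=NOT G0=NOT 1=0 G1=NOT G3=NOT 0=1 G2=G1=0 G3=G0&G4=1&0=0 G4=G2=1 -> 01001
Step 8: G0=NOT G0=NOT 0=1 G1=NOT G3=NOT 0=1 G2=G1=1 G3=G0&G4=0&1=0 G4=G2=0 -> 11100
Step 9: G0=NOT G0=NOT 1=0 G1=NOT G3=NOT 0=1 G2=G1=1 G3=G0&G4=1&0=0 G4=G2=1 -> 01101
Step 10: G0=NOT G0=NOT 0=1 G1=NOT G3=NOT 0=1 G2=G1=1 G3=G0&G4=0&1=0 G4=G2=1 -> 11101
Step 11: G0=NOT G0=NOT 1=0 G1=NOT G3=NOT 0=1 G2=G1=1 G3=G0&G4=1&1=1 G4=G2=1 -> 01111
Step 12: G0=NOT G0=NOT 0=1 G1=NOT G3=NOT 1=0 G2=G1=1 G3=G0&G4=0&1=0 G4=G2=1 -> 10101
State from step 12 equals state from step 4 -> cycle length 8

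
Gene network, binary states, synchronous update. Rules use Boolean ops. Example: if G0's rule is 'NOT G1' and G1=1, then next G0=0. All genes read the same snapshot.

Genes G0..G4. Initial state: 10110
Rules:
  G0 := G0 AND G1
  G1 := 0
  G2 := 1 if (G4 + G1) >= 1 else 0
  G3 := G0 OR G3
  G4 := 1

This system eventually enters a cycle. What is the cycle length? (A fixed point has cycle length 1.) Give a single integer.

Step 0: 10110
Step 1: G0=G0&G1=1&0=0 G1=0(const) G2=(0+0>=1)=0 G3=G0|G3=1|1=1 G4=1(const) -> 00011
Step 2: G0=G0&G1=0&0=0 G1=0(const) G2=(1+0>=1)=1 G3=G0|G3=0|1=1 G4=1(const) -> 00111
Step 3: G0=G0&G1=0&0=0 G1=0(const) G2=(1+0>=1)=1 G3=G0|G3=0|1=1 G4=1(const) -> 00111
State from step 3 equals state from step 2 -> cycle length 1

Answer: 1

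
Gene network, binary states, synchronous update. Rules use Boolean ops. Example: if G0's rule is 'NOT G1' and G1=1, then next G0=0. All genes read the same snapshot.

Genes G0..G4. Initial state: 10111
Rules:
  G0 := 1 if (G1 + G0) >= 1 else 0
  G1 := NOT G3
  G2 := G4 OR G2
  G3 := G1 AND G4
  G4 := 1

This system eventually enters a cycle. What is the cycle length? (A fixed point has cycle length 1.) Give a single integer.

Answer: 4

Derivation:
Step 0: 10111
Step 1: G0=(0+1>=1)=1 G1=NOT G3=NOT 1=0 G2=G4|G2=1|1=1 G3=G1&G4=0&1=0 G4=1(const) -> 10101
Step 2: G0=(0+1>=1)=1 G1=NOT G3=NOT 0=1 G2=G4|G2=1|1=1 G3=G1&G4=0&1=0 G4=1(const) -> 11101
Step 3: G0=(1+1>=1)=1 G1=NOT G3=NOT 0=1 G2=G4|G2=1|1=1 G3=G1&G4=1&1=1 G4=1(const) -> 11111
Step 4: G0=(1+1>=1)=1 G1=NOT G3=NOT 1=0 G2=G4|G2=1|1=1 G3=G1&G4=1&1=1 G4=1(const) -> 10111
State from step 4 equals state from step 0 -> cycle length 4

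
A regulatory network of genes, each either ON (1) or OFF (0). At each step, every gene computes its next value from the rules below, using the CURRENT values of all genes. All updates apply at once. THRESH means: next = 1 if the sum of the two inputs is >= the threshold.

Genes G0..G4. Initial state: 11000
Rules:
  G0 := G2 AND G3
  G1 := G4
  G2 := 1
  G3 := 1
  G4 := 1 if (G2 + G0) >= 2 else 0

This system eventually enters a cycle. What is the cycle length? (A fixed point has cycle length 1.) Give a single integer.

Answer: 1

Derivation:
Step 0: 11000
Step 1: G0=G2&G3=0&0=0 G1=G4=0 G2=1(const) G3=1(const) G4=(0+1>=2)=0 -> 00110
Step 2: G0=G2&G3=1&1=1 G1=G4=0 G2=1(const) G3=1(const) G4=(1+0>=2)=0 -> 10110
Step 3: G0=G2&G3=1&1=1 G1=G4=0 G2=1(const) G3=1(const) G4=(1+1>=2)=1 -> 10111
Step 4: G0=G2&G3=1&1=1 G1=G4=1 G2=1(const) G3=1(const) G4=(1+1>=2)=1 -> 11111
Step 5: G0=G2&G3=1&1=1 G1=G4=1 G2=1(const) G3=1(const) G4=(1+1>=2)=1 -> 11111
State from step 5 equals state from step 4 -> cycle length 1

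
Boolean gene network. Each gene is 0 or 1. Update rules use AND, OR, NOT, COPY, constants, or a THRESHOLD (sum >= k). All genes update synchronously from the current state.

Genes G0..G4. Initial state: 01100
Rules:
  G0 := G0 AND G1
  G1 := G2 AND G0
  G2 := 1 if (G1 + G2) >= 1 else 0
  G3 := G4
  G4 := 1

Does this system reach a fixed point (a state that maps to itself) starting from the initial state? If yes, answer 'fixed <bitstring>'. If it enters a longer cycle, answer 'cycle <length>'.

Answer: fixed 00111

Derivation:
Step 0: 01100
Step 1: G0=G0&G1=0&1=0 G1=G2&G0=1&0=0 G2=(1+1>=1)=1 G3=G4=0 G4=1(const) -> 00101
Step 2: G0=G0&G1=0&0=0 G1=G2&G0=1&0=0 G2=(0+1>=1)=1 G3=G4=1 G4=1(const) -> 00111
Step 3: G0=G0&G1=0&0=0 G1=G2&G0=1&0=0 G2=(0+1>=1)=1 G3=G4=1 G4=1(const) -> 00111
Fixed point reached at step 2: 00111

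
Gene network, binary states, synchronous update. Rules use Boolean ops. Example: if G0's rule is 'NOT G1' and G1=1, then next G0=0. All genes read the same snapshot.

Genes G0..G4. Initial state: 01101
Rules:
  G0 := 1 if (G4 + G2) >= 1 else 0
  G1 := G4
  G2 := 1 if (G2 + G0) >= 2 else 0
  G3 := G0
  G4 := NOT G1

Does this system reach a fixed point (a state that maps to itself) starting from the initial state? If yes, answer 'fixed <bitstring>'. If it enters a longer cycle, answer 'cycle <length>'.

Answer: cycle 4

Derivation:
Step 0: 01101
Step 1: G0=(1+1>=1)=1 G1=G4=1 G2=(1+0>=2)=0 G3=G0=0 G4=NOT G1=NOT 1=0 -> 11000
Step 2: G0=(0+0>=1)=0 G1=G4=0 G2=(0+1>=2)=0 G3=G0=1 G4=NOT G1=NOT 1=0 -> 00010
Step 3: G0=(0+0>=1)=0 G1=G4=0 G2=(0+0>=2)=0 G3=G0=0 G4=NOT G1=NOT 0=1 -> 00001
Step 4: G0=(1+0>=1)=1 G1=G4=1 G2=(0+0>=2)=0 G3=G0=0 G4=NOT G1=NOT 0=1 -> 11001
Step 5: G0=(1+0>=1)=1 G1=G4=1 G2=(0+1>=2)=0 G3=G0=1 G4=NOT G1=NOT 1=0 -> 11010
Step 6: G0=(0+0>=1)=0 G1=G4=0 G2=(0+1>=2)=0 G3=G0=1 G4=NOT G1=NOT 1=0 -> 00010
Cycle of length 4 starting at step 2 -> no fixed point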